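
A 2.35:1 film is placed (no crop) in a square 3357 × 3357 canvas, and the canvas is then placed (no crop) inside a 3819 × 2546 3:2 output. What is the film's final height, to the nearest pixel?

1083 px

Inside the 3357×3357 canvas the film is width-limited at 3357.00 × 1428.51.
The square canvas is height-limited in 3819×2546, giving 2546.00 × 2546.00; scale factor 0.7584.
Applying the same ×0.7584: 1428.51 → 1083.40.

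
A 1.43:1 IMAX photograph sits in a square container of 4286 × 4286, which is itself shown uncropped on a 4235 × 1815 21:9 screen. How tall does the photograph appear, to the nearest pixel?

1269 px

Inside the 4286×4286 canvas the photograph is width-limited at 4286.00 × 2997.20.
square in 4235×1815: fills the height, so the intermediate becomes 1815.00 × 1815.00 — a scale of ×0.4235.
The photograph scales with it: height 2997.20 × 0.4235 ≈ 1269.23.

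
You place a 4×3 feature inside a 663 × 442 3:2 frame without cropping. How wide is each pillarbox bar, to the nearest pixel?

Since 1.333 < 1.500, the feature is height-limited.
That makes the image 589.33 px wide (442 × 4/3).
663 − 589.33 = 73.67 px of bars (36.83 each).

37 px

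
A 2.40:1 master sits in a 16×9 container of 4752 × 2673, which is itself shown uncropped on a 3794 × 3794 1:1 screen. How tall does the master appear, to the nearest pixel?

1581 px

2.40:1 in 4752×2673: fills the width, so the master is 4752.00 × 1980.00.
Second fit — the 16×9 canvas into 3794×3794 spans the width: 3794.00 × 2134.12 (×0.7984 from 4752×2673).
The master scales with it: height 1980.00 × 0.7984 ≈ 1580.83.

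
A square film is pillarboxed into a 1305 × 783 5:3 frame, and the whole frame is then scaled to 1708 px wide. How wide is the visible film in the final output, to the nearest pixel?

Fitted into 1305×783, the film spans the height; its width is 783 × 1/1 ≈ 783.00 px.
The frame scales by 1708/1305 = 1.3088; 783.00 × 1.3088 ≈ 1024.80 px.

1025 px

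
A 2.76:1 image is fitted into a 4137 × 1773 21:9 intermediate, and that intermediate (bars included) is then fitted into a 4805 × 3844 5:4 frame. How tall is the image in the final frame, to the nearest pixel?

1741 px

First fit — 2.76:1 into 4137×1773 spans the width: 4137.00 × 1498.91.
21:9 in 4805×3844: fills the width, so the intermediate becomes 4805.00 × 2059.29 — a scale of ×1.1615.
The image scales with it: height 1498.91 × 1.1615 ≈ 1740.94.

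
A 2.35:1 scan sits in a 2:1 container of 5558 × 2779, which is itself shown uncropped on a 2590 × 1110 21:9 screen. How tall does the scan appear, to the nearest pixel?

Inside the 5558×2779 canvas the scan is width-limited at 5558.00 × 2365.11.
2:1 in 2590×1110: fills the height, so the intermediate becomes 2220.00 × 1110.00 — a scale of ×0.3994.
So the scan's height is 2365.11 × 0.3994 ≈ 944.68.

945 px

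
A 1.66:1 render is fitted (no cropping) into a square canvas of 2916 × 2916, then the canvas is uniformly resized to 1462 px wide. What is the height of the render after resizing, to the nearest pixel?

At 2916×2916 the render is width-limited, so height = 2916 / 1.660 ≈ 1756.63 px.
The frame scales by 1462/2916 = 0.5014; 1756.63 × 0.5014 ≈ 880.72 px.

881 px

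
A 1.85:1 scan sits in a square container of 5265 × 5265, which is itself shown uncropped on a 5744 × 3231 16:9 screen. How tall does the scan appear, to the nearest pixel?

Inside the 5265×5265 canvas the scan is width-limited at 5265.00 × 2845.95.
square in 5744×3231: fills the height, so the intermediate becomes 3231.00 × 3231.00 — a scale of ×0.6137.
The scan scales with it: height 2845.95 × 0.6137 ≈ 1746.49.

1746 px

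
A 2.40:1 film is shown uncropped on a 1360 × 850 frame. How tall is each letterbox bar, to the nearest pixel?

2.40:1 is wider than 16×10, so it spans the full width.
Content height = 1360 / 2.400 ≈ 566.67 px.
Black = 850 − 566.67 = 283.33 px, or 141.67 per bar.

142 px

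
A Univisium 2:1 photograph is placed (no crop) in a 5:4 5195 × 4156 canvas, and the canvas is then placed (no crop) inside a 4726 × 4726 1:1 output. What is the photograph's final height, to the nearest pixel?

2363 px

Inside the 5195×4156 canvas the photograph is width-limited at 5195.00 × 2597.50.
Second fit — the 5:4 canvas into 4726×4726 spans the width: 4726.00 × 3780.80 (×0.9097 from 5195×4156).
So the photograph's height is 2597.50 × 0.9097 ≈ 2363.00.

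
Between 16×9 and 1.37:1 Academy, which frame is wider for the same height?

16×9

16×9 = 1.778 and 1.37; 1.778 > 1.37.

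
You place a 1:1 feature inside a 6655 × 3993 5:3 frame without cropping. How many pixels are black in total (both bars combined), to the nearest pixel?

10629366 pixels

Since 1.000 < 1.667, the feature is height-limited.
The feature is 3993 × 1/1 ≈ 3993.0000 px wide.
Black = 6655 − 3993.0000 = 2662.0000 px.
Bar area = 2662.0000 × 3993 ≈ 10629366 px.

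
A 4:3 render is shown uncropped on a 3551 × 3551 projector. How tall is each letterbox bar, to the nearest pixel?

4:3 is wider than 1:1, so it spans the full width.
The render is 3551 × 3/4 ≈ 2663.25 px tall.
3551 − 2663.25 = 887.75 px of bars (443.88 each).

444 px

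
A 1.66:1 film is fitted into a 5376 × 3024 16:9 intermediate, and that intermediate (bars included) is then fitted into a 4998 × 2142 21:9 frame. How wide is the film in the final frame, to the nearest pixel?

3556 px

First fit — 1.66:1 into 5376×3024 spans the height: 5019.84 × 3024.00.
Second fit — the 16:9 canvas into 4998×2142 spans the height: 3808.00 × 2142.00 (×0.7083 from 5376×3024).
Applying the same ×0.7083: 5019.84 → 3555.72.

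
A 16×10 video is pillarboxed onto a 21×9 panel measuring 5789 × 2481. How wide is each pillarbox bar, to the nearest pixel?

910 px

16×10 is narrower than 21×9, so it spans the full height.
The video is 2481 × 16/10 ≈ 3969.60 px wide.
Leftover width: 5789 − 3969.60 = 1819.40 px → 909.70 each side.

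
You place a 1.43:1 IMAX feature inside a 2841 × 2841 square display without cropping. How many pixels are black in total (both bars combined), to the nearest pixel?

2427029 pixels

1.43:1 IMAX (1.430) > square (1.000), so the feature fills the width.
The feature is 2841 / 1.430 ≈ 1986.7133 px tall.
Leftover height: 2841 − 1986.7133 = 854.2867 px.
That's 854.2867 × 2841 ≈ 2427029 black pixels.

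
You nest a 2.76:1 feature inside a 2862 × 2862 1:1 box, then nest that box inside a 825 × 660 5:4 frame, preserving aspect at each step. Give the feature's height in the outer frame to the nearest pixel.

Inside the 2862×2862 canvas the feature is width-limited at 2862.00 × 1036.96.
Second fit — the 1:1 canvas into 825×660 spans the height: 660.00 × 660.00 (×0.2306 from 2862×2862).
So the feature's height is 1036.96 × 0.2306 ≈ 239.13.

239 px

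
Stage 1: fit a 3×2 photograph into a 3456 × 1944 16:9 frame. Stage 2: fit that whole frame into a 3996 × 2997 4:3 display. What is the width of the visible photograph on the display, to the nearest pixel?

3×2 in 3456×1944: fills the height, so the photograph is 2916.00 × 1944.00.
16:9 in 3996×2997: fills the width, so the intermediate becomes 3996.00 × 2247.75 — a scale of ×1.1562.
The photograph scales with it: width 2916.00 × 1.1562 ≈ 3371.62.

3372 px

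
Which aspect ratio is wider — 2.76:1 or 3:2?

2.76:1

2.76 and 3:2 = 1.5; 2.76 > 1.5.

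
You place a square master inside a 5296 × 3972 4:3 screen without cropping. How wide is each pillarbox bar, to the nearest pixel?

square (1.000) < 4:3 (1.333), so the master fills the height.
The master is 3972 × 1/1 ≈ 3972.00 px wide.
Leftover width: 5296 − 3972.00 = 1324.00 px → 662.00 each side.

662 px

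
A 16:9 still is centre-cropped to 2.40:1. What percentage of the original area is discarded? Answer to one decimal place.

25.9%

Going from 16:9 to 2.40:1 means cutting height while keeping width.
Fraction kept = (1.778)/(2.400) ≈ 74.07%, so 25.93% is lost.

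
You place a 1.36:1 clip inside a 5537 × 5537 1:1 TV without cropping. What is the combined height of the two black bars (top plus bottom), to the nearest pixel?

1466 px

Since 1.360 > 1.000, the clip is width-limited.
That makes the image 4071.32 px tall (5537 / 1.360).
5537 − 4071.32 = 1465.68 px of bars.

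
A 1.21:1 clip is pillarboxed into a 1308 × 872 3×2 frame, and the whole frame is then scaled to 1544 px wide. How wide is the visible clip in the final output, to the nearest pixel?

In the 1308×872 frame the clip fills the height: width = 872 × 1.210 ≈ 1055.12 px.
Scaling 1308 → 1544 is ×1.1804, so the width becomes 1055.12 × 1.1804 ≈ 1245.49 px.

1245 px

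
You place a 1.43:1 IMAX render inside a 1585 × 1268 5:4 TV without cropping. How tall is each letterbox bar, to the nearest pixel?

80 px

1.43:1 IMAX is wider than 5:4, so it spans the full width.
The render is 1585 / 1.430 ≈ 1108.39 px tall.
Leftover height: 1268 − 1108.39 = 159.61 px → 79.80 each side.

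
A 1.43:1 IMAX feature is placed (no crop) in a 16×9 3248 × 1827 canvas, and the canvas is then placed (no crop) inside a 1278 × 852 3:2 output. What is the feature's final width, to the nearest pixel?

1028 px

Inside the 3248×1827 canvas the feature is height-limited at 2612.61 × 1827.00.
16×9 in 1278×852: fills the width, so the intermediate becomes 1278.00 × 718.88 — a scale of ×0.3935.
The feature scales with it: width 2612.61 × 0.3935 ≈ 1027.99.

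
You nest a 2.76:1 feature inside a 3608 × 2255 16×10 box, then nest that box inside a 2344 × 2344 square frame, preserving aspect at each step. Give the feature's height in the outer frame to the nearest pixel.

849 px

2.76:1 in 3608×2255: fills the width, so the feature is 3608.00 × 1307.25.
The 16×10 canvas is width-limited in 2344×2344, giving 2344.00 × 1465.00; scale factor 0.6497.
The feature scales with it: height 1307.25 × 0.6497 ≈ 849.28.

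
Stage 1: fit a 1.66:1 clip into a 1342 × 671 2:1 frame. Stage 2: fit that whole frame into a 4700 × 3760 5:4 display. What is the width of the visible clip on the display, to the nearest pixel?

Inside the 1342×671 canvas the clip is height-limited at 1113.86 × 671.00.
2:1 in 4700×3760: fills the width, so the intermediate becomes 4700.00 × 2350.00 — a scale of ×3.5022.
The clip scales with it: width 1113.86 × 3.5022 ≈ 3901.00.

3901 px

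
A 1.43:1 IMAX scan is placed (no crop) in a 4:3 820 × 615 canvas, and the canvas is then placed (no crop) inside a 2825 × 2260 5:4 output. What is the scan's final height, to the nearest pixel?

First fit — 1.43:1 IMAX into 820×615 spans the width: 820.00 × 573.43.
The 4:3 canvas is width-limited in 2825×2260, giving 2825.00 × 2118.75; scale factor 3.4451.
The scan scales with it: height 573.43 × 3.4451 ≈ 1975.52.

1976 px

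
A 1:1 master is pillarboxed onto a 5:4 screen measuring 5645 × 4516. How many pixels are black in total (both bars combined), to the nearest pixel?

5098564 pixels

1:1 is narrower than 5:4, so it spans the full height.
Content width = 4516 × 1/1 ≈ 4516.0000 px.
Leftover width: 5645 − 4516.0000 = 1129.0000 px.
That's 1129.0000 × 4516 ≈ 5098564 black pixels.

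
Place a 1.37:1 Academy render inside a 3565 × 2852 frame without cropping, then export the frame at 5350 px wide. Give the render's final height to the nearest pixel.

At 3565×2852 the render is width-limited, so height = 3565 / 1.370 ≈ 2602.19 px.
Resizing to 5350 px wide multiplies everything by 1.5007: 2602.19 → 3905.11 px.

3905 px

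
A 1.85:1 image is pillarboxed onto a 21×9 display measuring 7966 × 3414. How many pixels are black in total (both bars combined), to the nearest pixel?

5633441 pixels

Since 1.850 < 2.333, the image is height-limited.
That makes the image 6315.9000 px wide (3414 × 1.850).
7966 − 6315.9000 = 1650.1000 px of bars.
Bar area = 1650.1000 × 3414 ≈ 5633441 px.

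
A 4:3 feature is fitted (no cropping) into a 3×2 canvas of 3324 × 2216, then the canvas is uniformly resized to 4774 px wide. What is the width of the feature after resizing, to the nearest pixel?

In the 3324×2216 frame the feature fills the height: width = 2216 × 4/3 ≈ 2954.67 px.
Resizing to 4774 px wide multiplies everything by 1.4362: 2954.67 → 4243.56 px.

4244 px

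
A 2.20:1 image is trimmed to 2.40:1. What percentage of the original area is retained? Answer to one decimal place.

Going from 2.20:1 to 2.40:1 means cutting height while keeping width.
(2.200)/(2.400) ≈ 0.917 of the area survives.

91.7%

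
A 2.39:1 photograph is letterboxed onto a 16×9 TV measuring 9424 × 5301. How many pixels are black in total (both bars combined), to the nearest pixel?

2.39:1 is wider than 16×9, so it spans the full width.
The photograph is 9424 / 2.390 ≈ 3943.0962 px tall.
Black = 5301 − 3943.0962 = 1357.9038 px.
That's 1357.9038 × 9424 ≈ 12796885 black pixels.

12796885 pixels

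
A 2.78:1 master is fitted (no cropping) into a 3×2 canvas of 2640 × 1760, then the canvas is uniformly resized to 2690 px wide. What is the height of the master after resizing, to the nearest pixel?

968 px

At 2640×1760 the master is width-limited, so height = 2640 / 2.780 ≈ 949.64 px.
Resizing to 2690 px wide multiplies everything by 1.0189: 949.64 → 967.63 px.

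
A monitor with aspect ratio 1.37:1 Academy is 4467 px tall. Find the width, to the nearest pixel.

6120 px

At 1.37:1 Academy, 4467 × 1.370 ≈ 6119.79.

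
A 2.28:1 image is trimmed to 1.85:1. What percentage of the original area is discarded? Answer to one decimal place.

18.9%

The height stays; only width is cut (since 1.85:1 is narrower than 2.28:1).
Fraction kept = (1.850)/(2.280) ≈ 81.14%, so 18.86% is lost.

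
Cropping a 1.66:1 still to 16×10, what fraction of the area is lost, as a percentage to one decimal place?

The height stays; only width is cut (since 16×10 is narrower than 1.66:1).
(1.600)/(1.660) ≈ 0.964 of the area survives, leaving 3.61% discarded.

3.6%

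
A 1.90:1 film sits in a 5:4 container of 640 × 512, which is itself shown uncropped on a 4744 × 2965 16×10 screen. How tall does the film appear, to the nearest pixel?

Inside the 640×512 canvas the film is width-limited at 640.00 × 336.84.
5:4 in 4744×2965: fills the height, so the intermediate becomes 3706.25 × 2965.00 — a scale of ×5.7910.
So the film's height is 336.84 × 5.7910 ≈ 1950.66.

1951 px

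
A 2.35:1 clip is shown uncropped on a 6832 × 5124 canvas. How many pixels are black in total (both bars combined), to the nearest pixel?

15144945 pixels

2.35:1 is wider than 4×3, so it spans the full width.
That makes the image 2907.2340 px tall (6832 / 2.350).
5124 − 2907.2340 = 2216.7660 px of bars.
Bar area = 2216.7660 × 6832 ≈ 15144945 px.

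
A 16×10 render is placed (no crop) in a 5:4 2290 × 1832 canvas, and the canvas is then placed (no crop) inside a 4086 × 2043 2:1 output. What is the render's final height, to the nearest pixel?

1596 px

First fit — 16×10 into 2290×1832 spans the width: 2290.00 × 1431.25.
The 5:4 canvas is height-limited in 4086×2043, giving 2553.75 × 2043.00; scale factor 1.1152.
So the render's height is 1431.25 × 1.1152 ≈ 1596.09.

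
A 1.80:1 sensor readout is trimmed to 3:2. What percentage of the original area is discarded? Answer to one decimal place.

16.7%

Going from 1.80:1 to 3:2 means cutting width while keeping height.
Area ratio = (1.500)/(1.800) = 83.33%; the remaining 16.67% is cropped out.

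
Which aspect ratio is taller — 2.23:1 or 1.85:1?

2.23 and 1.85; 2.23 > 1.85. The smaller width-to-height ratio is the taller frame.

1.85:1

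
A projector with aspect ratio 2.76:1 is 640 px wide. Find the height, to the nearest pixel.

232 px

At 2.76:1, 640 / 2.760 ≈ 231.88.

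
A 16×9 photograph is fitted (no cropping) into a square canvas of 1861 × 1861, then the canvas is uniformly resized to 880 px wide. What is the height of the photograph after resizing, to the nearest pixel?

495 px

Fitted into 1861×1861, the photograph spans the width; its height is 1861 × 9/16 ≈ 1046.81 px.
Resizing to 880 px wide multiplies everything by 0.4729: 1046.81 → 495.00 px.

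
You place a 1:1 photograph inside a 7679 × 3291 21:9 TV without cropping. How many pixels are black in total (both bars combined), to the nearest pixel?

1:1 is narrower than 21:9, so it spans the full height.
That makes the image 3291.0000 px wide (3291 × 1/1).
7679 − 3291.0000 = 4388.0000 px of bars.
Bar area = 4388.0000 × 3291 ≈ 14440908 px.

14440908 pixels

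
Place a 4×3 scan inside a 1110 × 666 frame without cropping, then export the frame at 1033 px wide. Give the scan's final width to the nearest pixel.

In the 1110×666 frame the scan fills the height: width = 666 × 4/3 ≈ 888.00 px.
The frame scales by 1033/1110 = 0.9306; 888.00 × 0.9306 ≈ 826.40 px.

826 px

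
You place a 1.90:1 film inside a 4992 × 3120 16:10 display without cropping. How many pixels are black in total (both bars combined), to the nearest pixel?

2459217 pixels

Since 1.900 > 1.600, the film is width-limited.
Content height = 4992 / 1.900 ≈ 2627.3684 px.
Leftover height: 3120 − 2627.3684 = 492.6316 px.
That's 492.6316 × 4992 ≈ 2459217 black pixels.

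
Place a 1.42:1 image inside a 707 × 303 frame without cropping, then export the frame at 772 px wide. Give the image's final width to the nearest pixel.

470 px

In the 707×303 frame the image fills the height: width = 303 × 1.420 ≈ 430.26 px.
Scaling 707 → 772 is ×1.0919, so the width becomes 430.26 × 1.0919 ≈ 469.82 px.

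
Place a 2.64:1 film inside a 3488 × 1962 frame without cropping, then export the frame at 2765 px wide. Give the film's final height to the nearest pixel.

1047 px

Fitted into 3488×1962, the film spans the width; its height is 3488 / 2.640 ≈ 1321.21 px.
Scaling 3488 → 2765 is ×0.7927, so the height becomes 1321.21 × 0.7927 ≈ 1047.35 px.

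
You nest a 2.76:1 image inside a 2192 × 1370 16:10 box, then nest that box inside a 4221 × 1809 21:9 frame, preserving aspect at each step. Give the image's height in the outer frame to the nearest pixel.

1049 px

2.76:1 in 2192×1370: fills the width, so the image is 2192.00 × 794.20.
16:10 in 4221×1809: fills the height, so the intermediate becomes 2894.40 × 1809.00 — a scale of ×1.3204.
So the image's height is 794.20 × 1.3204 ≈ 1048.70.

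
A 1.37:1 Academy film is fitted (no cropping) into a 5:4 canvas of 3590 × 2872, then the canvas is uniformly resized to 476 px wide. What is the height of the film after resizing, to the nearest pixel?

In the 3590×2872 frame the film fills the width: height = 3590 / 1.370 ≈ 2620.44 px.
Scaling 3590 → 476 is ×0.1326, so the height becomes 2620.44 × 0.1326 ≈ 347.45 px.

347 px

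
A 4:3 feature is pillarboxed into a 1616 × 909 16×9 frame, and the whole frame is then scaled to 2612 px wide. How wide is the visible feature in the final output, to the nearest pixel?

At 1616×909 the feature is height-limited, so width = 909 × 4/3 ≈ 1212.00 px.
Scaling 1616 → 2612 is ×1.6163, so the width becomes 1212.00 × 1.6163 ≈ 1959.00 px.

1959 px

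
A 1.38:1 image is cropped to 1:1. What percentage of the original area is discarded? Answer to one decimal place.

27.5%

Going from 1.38:1 to 1:1 means cutting width while keeping height.
Fraction kept = (1.000)/(1.380) ≈ 72.46%, so 27.54% is lost.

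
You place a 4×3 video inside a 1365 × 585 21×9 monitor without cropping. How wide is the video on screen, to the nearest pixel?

Since 1.333 < 2.333, the video is height-limited.
The video is 585 × 4/3 ≈ 780.00 px wide.

780 px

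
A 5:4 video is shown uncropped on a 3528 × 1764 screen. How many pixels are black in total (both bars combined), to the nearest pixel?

2333772 pixels

5:4 (1.250) < Univisium 2:1 (2.000), so the video fills the height.
The video is 1764 × 5/4 ≈ 2205.0000 px wide.
Black = 3528 − 2205.0000 = 1323.0000 px.
Across the 1764-px span: 1323.0000 × 1764 ≈ 2333772 px.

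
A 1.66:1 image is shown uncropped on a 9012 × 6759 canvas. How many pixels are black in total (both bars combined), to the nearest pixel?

11986720 pixels

1.66:1 (1.660) > 4×3 (1.333), so the image fills the width.
That makes the image 5428.9157 px tall (9012 / 1.660).
Black = 6759 − 5428.9157 = 1330.0843 px.
Bar area = 1330.0843 × 9012 ≈ 11986720 px.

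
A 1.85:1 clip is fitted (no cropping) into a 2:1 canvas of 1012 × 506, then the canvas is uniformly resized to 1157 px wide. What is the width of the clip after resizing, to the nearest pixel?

At 1012×506 the clip is height-limited, so width = 506 × 1.850 ≈ 936.10 px.
Resizing to 1157 px wide multiplies everything by 1.1433: 936.10 → 1070.22 px.

1070 px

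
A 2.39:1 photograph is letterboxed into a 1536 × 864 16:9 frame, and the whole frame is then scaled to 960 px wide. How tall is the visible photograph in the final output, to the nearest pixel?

402 px

In the 1536×864 frame the photograph fills the width: height = 1536 / 2.390 ≈ 642.68 px.
The frame scales by 960/1536 = 0.6250; 642.68 × 0.6250 ≈ 401.67 px.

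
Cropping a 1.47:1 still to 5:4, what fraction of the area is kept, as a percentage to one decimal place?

The height stays; only width is cut (since 5:4 is narrower than 1.47:1).
Area ratio = (1.250)/(1.470) = 85.03% retained.

85.0%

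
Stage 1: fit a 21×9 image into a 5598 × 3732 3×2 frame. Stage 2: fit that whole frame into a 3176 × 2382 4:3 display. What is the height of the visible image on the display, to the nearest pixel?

First fit — 21×9 into 5598×3732 spans the width: 5598.00 × 2399.14.
3×2 in 3176×2382: fills the width, so the intermediate becomes 3176.00 × 2117.33 — a scale of ×0.5673.
So the image's height is 2399.14 × 0.5673 ≈ 1361.14.

1361 px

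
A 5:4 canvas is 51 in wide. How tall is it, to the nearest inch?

Height = 51 × 4/5 = 40.80.

41 in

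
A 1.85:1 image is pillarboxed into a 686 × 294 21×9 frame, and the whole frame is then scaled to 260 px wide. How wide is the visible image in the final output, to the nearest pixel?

206 px

In the 686×294 frame the image fills the height: width = 294 × 1.850 ≈ 543.90 px.
Resizing to 260 px wide multiplies everything by 0.3790: 543.90 → 206.14 px.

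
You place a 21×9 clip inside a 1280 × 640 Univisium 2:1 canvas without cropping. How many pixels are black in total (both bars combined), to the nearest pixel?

117029 pixels

21×9 (2.333) > Univisium 2:1 (2.000), so the clip fills the width.
That makes the image 548.5714 px tall (1280 × 9/21).
Leftover height: 640 − 548.5714 = 91.4286 px.
That's 91.4286 × 1280 ≈ 117029 black pixels.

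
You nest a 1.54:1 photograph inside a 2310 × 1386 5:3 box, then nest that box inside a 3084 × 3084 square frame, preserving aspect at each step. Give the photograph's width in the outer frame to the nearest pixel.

2850 px

Inside the 2310×1386 canvas the photograph is height-limited at 2134.44 × 1386.00.
The 5:3 canvas is width-limited in 3084×3084, giving 3084.00 × 1850.40; scale factor 1.3351.
So the photograph's width is 2134.44 × 1.3351 ≈ 2849.62.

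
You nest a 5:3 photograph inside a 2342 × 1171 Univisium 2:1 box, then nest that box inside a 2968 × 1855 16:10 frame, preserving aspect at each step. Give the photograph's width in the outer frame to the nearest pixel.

2473 px

First fit — 5:3 into 2342×1171 spans the height: 1951.67 × 1171.00.
Univisium 2:1 in 2968×1855: fills the width, so the intermediate becomes 2968.00 × 1484.00 — a scale of ×1.2673.
The photograph scales with it: width 1951.67 × 1.2673 ≈ 2473.33.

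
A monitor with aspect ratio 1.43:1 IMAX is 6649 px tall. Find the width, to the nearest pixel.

Width = 6649 × 1.430 = 9508.07.

9508 px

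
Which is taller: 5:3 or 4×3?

5:3 = 1.667 and 4×3 = 1.333; 1.667 > 1.333. The smaller width-to-height ratio is the taller frame.

4×3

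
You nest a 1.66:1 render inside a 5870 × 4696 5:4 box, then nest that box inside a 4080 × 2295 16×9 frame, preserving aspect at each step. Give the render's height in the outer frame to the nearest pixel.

First fit — 1.66:1 into 5870×4696 spans the width: 5870.00 × 3536.14.
Second fit — the 5:4 canvas into 4080×2295 spans the height: 2868.75 × 2295.00 (×0.4887 from 5870×4696).
The render scales with it: height 3536.14 × 0.4887 ≈ 1728.16.

1728 px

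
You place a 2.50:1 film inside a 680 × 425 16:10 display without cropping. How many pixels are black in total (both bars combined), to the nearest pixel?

2.50:1 (2.500) > 16:10 (1.600), so the film fills the width.
The film is 680 / 2.500 ≈ 272.0000 px tall.
Black = 425 − 272.0000 = 153.0000 px.
That's 153.0000 × 680 ≈ 104040 black pixels.

104040 pixels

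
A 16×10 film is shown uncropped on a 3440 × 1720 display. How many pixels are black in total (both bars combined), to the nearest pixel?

1183360 pixels

16×10 is narrower than Univisium 2:1, so it spans the full height.
That makes the image 2752.0000 px wide (1720 × 16/10).
3440 − 2752.0000 = 688.0000 px of bars.
That's 688.0000 × 1720 ≈ 1183360 black pixels.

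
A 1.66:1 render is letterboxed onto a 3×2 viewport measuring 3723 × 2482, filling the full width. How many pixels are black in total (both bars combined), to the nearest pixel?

890649 pixels

Content height = 3723 / 1.660 ≈ 2242.7711 px.
2482 − 2242.7711 = 239.2289 px of bars.
Across the 3723-px span: 239.2289 × 3723 ≈ 890649 px.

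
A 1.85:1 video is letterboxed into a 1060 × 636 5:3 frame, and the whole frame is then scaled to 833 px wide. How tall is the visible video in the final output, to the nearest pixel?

Fitted into 1060×636, the video spans the width; its height is 1060 / 1.850 ≈ 572.97 px.
The frame scales by 833/1060 = 0.7858; 572.97 × 0.7858 ≈ 450.27 px.

450 px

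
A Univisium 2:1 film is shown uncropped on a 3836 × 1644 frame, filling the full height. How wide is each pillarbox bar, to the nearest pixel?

274 px

Content width = 1644 × 2/1 ≈ 3288.00 px.
3836 − 3288.00 = 548.00 px of bars (274.00 each).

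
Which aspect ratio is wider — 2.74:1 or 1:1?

2.74 and 1; 2.74 > 1.

2.74:1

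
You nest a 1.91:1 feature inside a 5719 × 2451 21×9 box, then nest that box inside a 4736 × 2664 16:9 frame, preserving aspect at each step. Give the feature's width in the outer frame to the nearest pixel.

3877 px

First fit — 1.91:1 into 5719×2451 spans the height: 4681.41 × 2451.00.
21×9 in 4736×2664: fills the width, so the intermediate becomes 4736.00 × 2029.71 — a scale of ×0.8281.
The feature scales with it: width 4681.41 × 0.8281 ≈ 3876.75.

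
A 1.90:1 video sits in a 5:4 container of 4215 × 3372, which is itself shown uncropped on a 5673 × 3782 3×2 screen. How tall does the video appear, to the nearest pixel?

First fit — 1.90:1 into 4215×3372 spans the width: 4215.00 × 2218.42.
5:4 in 5673×3782: fills the height, so the intermediate becomes 4727.50 × 3782.00 — a scale of ×1.1216.
So the video's height is 2218.42 × 1.1216 ≈ 2488.16.

2488 px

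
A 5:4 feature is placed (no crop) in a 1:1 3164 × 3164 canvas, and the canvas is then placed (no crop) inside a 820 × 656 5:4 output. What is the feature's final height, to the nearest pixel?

525 px

5:4 in 3164×3164: fills the width, so the feature is 3164.00 × 2531.20.
1:1 in 820×656: fills the height, so the intermediate becomes 656.00 × 656.00 — a scale of ×0.2073.
The feature scales with it: height 2531.20 × 0.2073 ≈ 524.80.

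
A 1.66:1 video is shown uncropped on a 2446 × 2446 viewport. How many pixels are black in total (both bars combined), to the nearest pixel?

2378750 pixels

1.66:1 is wider than 1:1, so it spans the full width.
Content height = 2446 / 1.660 ≈ 1473.4940 px.
2446 − 1473.4940 = 972.5060 px of bars.
Bar area = 972.5060 × 2446 ≈ 2378750 px.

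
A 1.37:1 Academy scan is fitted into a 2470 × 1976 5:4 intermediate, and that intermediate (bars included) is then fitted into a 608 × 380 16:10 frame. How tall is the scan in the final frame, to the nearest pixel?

347 px

1.37:1 Academy in 2470×1976: fills the width, so the scan is 2470.00 × 1802.92.
5:4 in 608×380: fills the height, so the intermediate becomes 475.00 × 380.00 — a scale of ×0.1923.
So the scan's height is 1802.92 × 0.1923 ≈ 346.72.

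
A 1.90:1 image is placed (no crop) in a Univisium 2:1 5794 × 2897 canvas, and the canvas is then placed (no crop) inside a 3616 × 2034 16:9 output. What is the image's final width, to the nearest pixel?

1.90:1 in 5794×2897: fills the height, so the image is 5504.30 × 2897.00.
Second fit — the Univisium 2:1 canvas into 3616×2034 spans the width: 3616.00 × 1808.00 (×0.6241 from 5794×2897).
So the image's width is 5504.30 × 0.6241 ≈ 3435.20.

3435 px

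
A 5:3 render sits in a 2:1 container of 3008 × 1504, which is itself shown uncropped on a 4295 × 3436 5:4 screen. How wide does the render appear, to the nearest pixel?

3579 px

Inside the 3008×1504 canvas the render is height-limited at 2506.67 × 1504.00.
2:1 in 4295×3436: fills the width, so the intermediate becomes 4295.00 × 2147.50 — a scale of ×1.4279.
Applying the same ×1.4279: 2506.67 → 3579.17.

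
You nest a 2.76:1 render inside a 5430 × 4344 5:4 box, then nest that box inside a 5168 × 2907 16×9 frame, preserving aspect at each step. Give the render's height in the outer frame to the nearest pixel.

1317 px

First fit — 2.76:1 into 5430×4344 spans the width: 5430.00 × 1967.39.
5:4 in 5168×2907: fills the height, so the intermediate becomes 3633.75 × 2907.00 — a scale of ×0.6692.
The render scales with it: height 1967.39 × 0.6692 ≈ 1316.58.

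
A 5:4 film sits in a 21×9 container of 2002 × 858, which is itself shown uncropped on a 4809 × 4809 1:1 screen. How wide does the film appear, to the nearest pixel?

2576 px

First fit — 5:4 into 2002×858 spans the height: 1072.50 × 858.00.
The 21×9 canvas is width-limited in 4809×4809, giving 4809.00 × 2061.00; scale factor 2.4021.
Applying the same ×2.4021: 1072.50 → 2576.25.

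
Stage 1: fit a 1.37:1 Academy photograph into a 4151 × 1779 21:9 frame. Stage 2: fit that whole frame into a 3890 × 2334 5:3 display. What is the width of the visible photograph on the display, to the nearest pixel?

2284 px

Inside the 4151×1779 canvas the photograph is height-limited at 2437.23 × 1779.00.
The 21:9 canvas is width-limited in 3890×2334, giving 3890.00 × 1667.14; scale factor 0.9371.
The photograph scales with it: width 2437.23 × 0.9371 ≈ 2283.99.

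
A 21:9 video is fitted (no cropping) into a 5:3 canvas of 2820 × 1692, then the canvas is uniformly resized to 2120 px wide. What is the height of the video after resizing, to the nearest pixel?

909 px

In the 2820×1692 frame the video fills the width: height = 2820 × 9/21 ≈ 1208.57 px.
The frame scales by 2120/2820 = 0.7518; 1208.57 × 0.7518 ≈ 908.57 px.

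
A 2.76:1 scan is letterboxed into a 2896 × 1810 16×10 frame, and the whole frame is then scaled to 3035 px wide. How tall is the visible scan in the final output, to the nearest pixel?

At 2896×1810 the scan is width-limited, so height = 2896 / 2.760 ≈ 1049.28 px.
Scaling 2896 → 3035 is ×1.0480, so the height becomes 1049.28 × 1.0480 ≈ 1099.64 px.

1100 px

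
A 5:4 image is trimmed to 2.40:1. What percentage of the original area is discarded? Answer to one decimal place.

47.9%

The width stays; only height is cut (since 2.40:1 is wider than 5:4).
(1.250)/(2.400) ≈ 0.521 of the area survives, leaving 47.92% discarded.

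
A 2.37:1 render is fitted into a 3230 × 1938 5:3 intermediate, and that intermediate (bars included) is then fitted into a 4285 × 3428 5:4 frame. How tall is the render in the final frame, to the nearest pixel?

1808 px

2.37:1 in 3230×1938: fills the width, so the render is 3230.00 × 1362.87.
The 5:3 canvas is width-limited in 4285×3428, giving 4285.00 × 2571.00; scale factor 1.3266.
The render scales with it: height 1362.87 × 1.3266 ≈ 1808.02.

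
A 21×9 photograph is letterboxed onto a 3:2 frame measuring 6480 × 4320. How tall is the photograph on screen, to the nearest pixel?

Since 2.333 > 1.500, the photograph is width-limited.
The photograph is 6480 × 9/21 ≈ 2777.14 px tall.

2777 px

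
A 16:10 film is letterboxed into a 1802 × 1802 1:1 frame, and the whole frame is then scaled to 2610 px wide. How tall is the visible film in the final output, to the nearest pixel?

Fitted into 1802×1802, the film spans the width; its height is 1802 × 10/16 ≈ 1126.25 px.
Resizing to 2610 px wide multiplies everything by 1.4484: 1126.25 → 1631.25 px.

1631 px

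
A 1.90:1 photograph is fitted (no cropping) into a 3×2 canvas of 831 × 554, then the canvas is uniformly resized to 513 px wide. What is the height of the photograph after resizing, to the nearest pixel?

270 px

At 831×554 the photograph is width-limited, so height = 831 / 1.900 ≈ 437.37 px.
The frame scales by 513/831 = 0.6173; 437.37 × 0.6173 ≈ 270.00 px.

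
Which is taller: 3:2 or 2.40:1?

3:2

3:2 = 1.5 and 2.4; 2.4 > 1.5. The smaller width-to-height ratio is the taller frame.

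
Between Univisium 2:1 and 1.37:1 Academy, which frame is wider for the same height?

Univisium 2:1

Univisium 2:1 = 2 and 1.37; 2 > 1.37.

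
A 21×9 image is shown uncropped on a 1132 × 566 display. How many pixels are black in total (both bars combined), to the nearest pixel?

91530 pixels

21×9 is wider than 2:1, so it spans the full width.
The image is 1132 × 9/21 ≈ 485.1429 px tall.
Black = 566 − 485.1429 = 80.8571 px.
That's 80.8571 × 1132 ≈ 91530 black pixels.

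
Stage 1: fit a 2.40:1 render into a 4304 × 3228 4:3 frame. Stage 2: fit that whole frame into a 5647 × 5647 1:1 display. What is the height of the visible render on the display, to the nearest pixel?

2353 px

2.40:1 in 4304×3228: fills the width, so the render is 4304.00 × 1793.33.
4:3 in 5647×5647: fills the width, so the intermediate becomes 5647.00 × 4235.25 — a scale of ×1.3120.
Applying the same ×1.3120: 1793.33 → 2352.92.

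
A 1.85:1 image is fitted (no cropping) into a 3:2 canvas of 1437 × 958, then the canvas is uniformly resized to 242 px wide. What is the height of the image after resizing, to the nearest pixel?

131 px

At 1437×958 the image is width-limited, so height = 1437 / 1.850 ≈ 776.76 px.
The frame scales by 242/1437 = 0.1684; 776.76 × 0.1684 ≈ 130.81 px.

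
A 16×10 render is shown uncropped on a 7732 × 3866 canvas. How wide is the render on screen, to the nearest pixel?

16×10 is narrower than Univisium 2:1, so it spans the full height.
The render is 3866 × 16/10 ≈ 6185.60 px wide.

6186 px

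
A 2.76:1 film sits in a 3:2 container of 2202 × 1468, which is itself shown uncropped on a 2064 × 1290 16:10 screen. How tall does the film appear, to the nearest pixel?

701 px

2.76:1 in 2202×1468: fills the width, so the film is 2202.00 × 797.83.
3:2 in 2064×1290: fills the height, so the intermediate becomes 1935.00 × 1290.00 — a scale of ×0.8787.
So the film's height is 797.83 × 0.8787 ≈ 701.09.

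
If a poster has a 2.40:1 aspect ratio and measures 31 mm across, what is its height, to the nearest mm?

13 mm

At 2.40:1, 31 / 2.400 ≈ 12.92.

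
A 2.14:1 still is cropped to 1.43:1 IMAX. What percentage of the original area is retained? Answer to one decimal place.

The height stays; only width is cut (since 1.43:1 IMAX is narrower than 2.14:1).
Area ratio = (1.430)/(2.140) = 66.82% retained.

66.8%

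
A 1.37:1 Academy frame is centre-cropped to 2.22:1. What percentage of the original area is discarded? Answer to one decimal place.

The width stays; only height is cut (since 2.22:1 is wider than 1.37:1 Academy).
Fraction kept = (1.370)/(2.220) ≈ 61.71%, so 38.29% is lost.

38.3%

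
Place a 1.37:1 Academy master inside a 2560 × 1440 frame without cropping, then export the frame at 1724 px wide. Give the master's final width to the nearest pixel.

1329 px

Fitted into 2560×1440, the master spans the height; its width is 1440 × 1.370 ≈ 1972.80 px.
Scaling 2560 → 1724 is ×0.6734, so the width becomes 1972.80 × 0.6734 ≈ 1328.56 px.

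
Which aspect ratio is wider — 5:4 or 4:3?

4:3

5:4 = 1.25 and 4:3 = 1.333; 1.333 > 1.25.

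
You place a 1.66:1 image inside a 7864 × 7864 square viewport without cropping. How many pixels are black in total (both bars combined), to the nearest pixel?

1.66:1 (1.660) > square (1.000), so the image fills the width.
The image is 7864 / 1.660 ≈ 4737.3494 px tall.
Leftover height: 7864 − 4737.3494 = 3126.6506 px.
Across the 7864-px span: 3126.6506 × 7864 ≈ 24587980 px.

24587980 pixels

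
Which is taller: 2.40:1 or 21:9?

21:9

2.4 and 21:9 = 2.333; 2.4 > 2.333. The smaller width-to-height ratio is the taller frame.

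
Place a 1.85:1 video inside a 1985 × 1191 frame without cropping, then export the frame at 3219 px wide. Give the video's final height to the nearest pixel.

At 1985×1191 the video is width-limited, so height = 1985 / 1.850 ≈ 1072.97 px.
Resizing to 3219 px wide multiplies everything by 1.6217: 1072.97 → 1740.00 px.

1740 px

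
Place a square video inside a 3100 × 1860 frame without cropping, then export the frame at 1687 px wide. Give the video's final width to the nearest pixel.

1012 px

Fitted into 3100×1860, the video spans the height; its width is 1860 × 1/1 ≈ 1860.00 px.
Scaling 3100 → 1687 is ×0.5442, so the width becomes 1860.00 × 0.5442 ≈ 1012.20 px.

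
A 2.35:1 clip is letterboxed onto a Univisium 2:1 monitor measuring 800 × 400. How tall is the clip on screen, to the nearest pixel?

Since 2.350 > 2.000, the clip is width-limited.
The clip is 800 / 2.350 ≈ 340.43 px tall.

340 px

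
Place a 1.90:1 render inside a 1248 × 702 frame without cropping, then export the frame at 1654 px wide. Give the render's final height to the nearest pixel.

871 px

Fitted into 1248×702, the render spans the width; its height is 1248 / 1.900 ≈ 656.84 px.
The frame scales by 1654/1248 = 1.3253; 656.84 × 1.3253 ≈ 870.53 px.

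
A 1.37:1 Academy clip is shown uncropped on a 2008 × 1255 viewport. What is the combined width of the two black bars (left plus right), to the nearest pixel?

289 px

1.37:1 Academy is narrower than 16×10, so it spans the full height.
The clip is 1255 × 1.370 ≈ 1719.35 px wide.
Leftover width: 2008 − 1719.35 = 288.65 px.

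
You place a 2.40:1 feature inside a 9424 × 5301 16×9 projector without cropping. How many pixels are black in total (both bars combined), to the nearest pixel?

12951717 pixels

2.40:1 (2.400) > 16×9 (1.778), so the feature fills the width.
The feature is 9424 / 2.400 ≈ 3926.6667 px tall.
5301 − 3926.6667 = 1374.3333 px of bars.
Across the 9424-px span: 1374.3333 × 9424 ≈ 12951717 px.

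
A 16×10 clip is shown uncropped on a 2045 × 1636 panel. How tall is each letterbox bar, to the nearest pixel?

179 px

Since 1.600 > 1.250, the clip is width-limited.
That makes the image 1278.12 px tall (2045 × 10/16).
1636 − 1278.12 = 357.88 px of bars (178.94 each).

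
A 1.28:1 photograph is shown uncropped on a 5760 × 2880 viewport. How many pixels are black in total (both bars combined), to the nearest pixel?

5971968 pixels

Since 1.280 < 2.000, the photograph is height-limited.
Content width = 2880 × 1.280 ≈ 3686.4000 px.
5760 − 3686.4000 = 2073.6000 px of bars.
Across the 2880-px span: 2073.6000 × 2880 ≈ 5971968 px.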